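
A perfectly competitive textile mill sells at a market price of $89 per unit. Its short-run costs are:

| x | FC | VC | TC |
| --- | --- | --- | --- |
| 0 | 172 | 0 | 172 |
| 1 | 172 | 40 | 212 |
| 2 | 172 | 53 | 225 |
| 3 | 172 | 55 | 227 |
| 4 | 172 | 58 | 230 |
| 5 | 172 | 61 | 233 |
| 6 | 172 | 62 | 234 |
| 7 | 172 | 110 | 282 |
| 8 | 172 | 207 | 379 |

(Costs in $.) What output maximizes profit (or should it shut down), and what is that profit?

x = 7; profit = $341

Compute π = P·x − TC at each output: x=0: -172; x=1: -123; x=2: -47; x=3: 40; x=4: 126; x=5: 212; x=6: 300; x=7: 341; x=8: 333.
Profit is maximized at x = 7. AVC there is 110/7 = $15.71 ≤ P, so producing beats shutting down (which would give -$172).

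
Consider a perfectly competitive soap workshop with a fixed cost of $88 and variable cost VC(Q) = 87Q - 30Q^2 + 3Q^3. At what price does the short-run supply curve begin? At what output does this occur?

$12 per unit, at Q = 5

The firm shuts down when price falls below the minimum of average variable cost. AVC = VC/Q = 87 - 30Q + 3Q^2.
dAVC/dQ = -30 + 6Q = 0 gives Q = 5. min AVC = 87 - 30·5 + 3·5^2 = 12.
The firm shuts down for any P below $12.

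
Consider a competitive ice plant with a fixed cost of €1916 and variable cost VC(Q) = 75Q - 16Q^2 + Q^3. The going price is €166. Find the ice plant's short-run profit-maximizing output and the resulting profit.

AVC = 75 - 16Q + Q^2 has its minimum €11 at Q = 8; price €166 clears that bar, so the firm operates.
With MC = 75 - 32Q + 3Q^2, P = MC on the upward-sloping part at Q* = 13.
TR = 166·13 = 2158. TC = 1916 + 468 = 2384. Profit = 2158 − 2384 = -€226.
That loss of €226 beats the €1916 the firm would lose by shutting down; producing recovers €1690 of fixed cost.

Profit = -€226 at Q = 13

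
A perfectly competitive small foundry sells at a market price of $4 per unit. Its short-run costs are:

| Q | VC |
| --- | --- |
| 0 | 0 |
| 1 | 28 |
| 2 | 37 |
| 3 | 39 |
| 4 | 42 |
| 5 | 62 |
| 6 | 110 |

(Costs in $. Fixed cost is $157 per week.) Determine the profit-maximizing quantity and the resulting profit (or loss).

Compute π = P·Q − TC at each output: Q=0: -157; Q=1: -181; Q=2: -186; Q=3: -184; Q=4: -183; Q=5: -199; Q=6: -243.
Profit is highest at Q = 0. Equivalently, the lowest AVC in the table is 42/4 ≈ $10.50 at Q = 4, and P = $4 falls below it — price never covers variable cost, so the firm shuts down and loses only its fixed cost.

Q = 0 (shut down); profit = -$157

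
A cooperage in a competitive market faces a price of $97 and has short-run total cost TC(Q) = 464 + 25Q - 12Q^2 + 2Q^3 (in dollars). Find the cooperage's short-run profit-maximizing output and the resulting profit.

Profit = -$32 at Q = 6

AVC = 25 - 12Q + 2Q^2 has its minimum $7 at Q = 3; price $97 clears that bar, so the firm operates.
MC = 25 - 24Q + 6Q^2. Setting P = MC and taking the root on the rising branch gives Q* = 6.
TR = 97·6 = 582. TC = 464 + 150 = 614. Profit = 582 − 614 = -$32.
That loss of $32 beats the $464 the firm would lose by shutting down; producing recovers $432 of fixed cost.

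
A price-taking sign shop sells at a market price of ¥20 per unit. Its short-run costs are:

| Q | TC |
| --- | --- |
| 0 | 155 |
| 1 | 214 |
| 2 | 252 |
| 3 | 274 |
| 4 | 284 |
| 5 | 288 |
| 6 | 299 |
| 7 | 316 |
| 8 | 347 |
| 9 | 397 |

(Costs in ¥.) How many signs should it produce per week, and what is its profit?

Profit at each row (π = 20Q − TC): Q=0: -155; Q=1: -194; Q=2: -212; Q=3: -214; Q=4: -204; Q=5: -188; Q=6: -179; Q=7: -176; Q=8: -187; Q=9: -217.
Profit is highest at Q = 0. Equivalently, the lowest AVC in the table is 161/7 ≈ ¥23 at Q = 7, and P = ¥20 falls below it — price never covers variable cost, so the firm shuts down and loses only its fixed cost.

Q = 0 (shut down); profit = -¥155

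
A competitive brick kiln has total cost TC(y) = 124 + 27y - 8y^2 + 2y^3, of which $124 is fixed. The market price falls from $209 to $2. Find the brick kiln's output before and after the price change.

MC = 27 - 16y + 6y^2; the shutdown threshold is min AVC = $19 (at y = 2).
At P = $209 ≥ min AVC, set P = MC on the rising branch: y = 7.
At P = $2 < min AVC = $19, price no longer covers variable cost at any output, so the firm shuts down: y = 0.

Output falls from 7 to 0 (the firm shuts down)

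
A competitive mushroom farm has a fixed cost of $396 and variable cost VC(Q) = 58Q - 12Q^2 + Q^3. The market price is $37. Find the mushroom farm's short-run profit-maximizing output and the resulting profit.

Profit = -$298 at Q = 7

AVC = 58 - 12Q + Q^2 has its minimum $22 at Q = 6; price $37 clears that bar, so the firm operates.
MC = 58 - 24Q + 3Q^2. Setting P = MC and taking the root on the rising branch gives Q* = 7.
TR = 37·7 = 259. TC = 396 + 161 = 557. Profit = 259 − 557 = -$298.
By producing, the firm covers all variable cost plus $98 of fixed cost; shutting down would lose the full $396.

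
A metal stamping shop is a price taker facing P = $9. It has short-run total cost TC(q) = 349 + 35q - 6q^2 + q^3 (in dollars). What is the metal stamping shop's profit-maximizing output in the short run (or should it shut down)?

Strip out fixed cost: VC = 35q - 6q^2 + q^3. Then AVC = 35 - 6q + q^2 and MC = 35 - 12q + 3q^2.
AVC hits its minimum where MC = AVC, at q = 3, giving min AVC = 35 - 6·3 + 3^2 = $26.
Since P = $9 < min AVC = $26, price fails to cover variable cost at any output.
The firm minimizes its loss by shutting down and losing only its fixed cost of $349.

Shut down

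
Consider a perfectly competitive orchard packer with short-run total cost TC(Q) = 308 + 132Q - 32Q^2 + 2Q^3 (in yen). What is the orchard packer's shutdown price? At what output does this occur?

The firm shuts down when price falls below the minimum of average variable cost. AVC = VC/Q = 132 - 32Q + 2Q^2.
At the minimum of AVC, MC = AVC. MC = 132 - 64Q + 6Q^2; setting MC = AVC gives 4Q^2 - 32Q = 0, so Q = 8. min AVC = 4.
So the shutdown price is ¥4.

¥4 per unit, at Q = 8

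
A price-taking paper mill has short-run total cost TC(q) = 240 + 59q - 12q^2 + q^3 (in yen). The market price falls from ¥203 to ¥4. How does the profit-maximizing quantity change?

AVC = 59 - 12q + q^2, minimized at q = 6 where min AVC = ¥23. MC = 59 - 24q + 3q^2.
With P = ¥203 above the shutdown price, P = MC gives q = 12.
At P = ¥4 < min AVC = ¥23, price no longer covers variable cost at any output, so the firm shuts down: q = 0.

Output falls from 12 to 0 (the firm shuts down)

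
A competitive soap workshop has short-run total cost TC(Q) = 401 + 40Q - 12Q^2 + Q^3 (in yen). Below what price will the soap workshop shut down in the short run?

¥4 per unit

The shutdown price is the minimum of AVC. VC = 40Q - 12Q^2 + Q^3, so AVC = 40 - 12Q + Q^2.
At the minimum of AVC, MC = AVC. MC = 40 - 24Q + 3Q^2; setting MC = AVC gives 2Q^2 - 12Q = 0, so Q = 6. min AVC = 4.
So the shutdown price is ¥4.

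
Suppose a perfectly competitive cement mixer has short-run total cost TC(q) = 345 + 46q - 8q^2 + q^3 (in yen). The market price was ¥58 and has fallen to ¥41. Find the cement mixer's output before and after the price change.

Output falls from 6 to 5

AVC = 46 - 8q + q^2, minimized at q = 4 where min AVC = ¥30. MC = 46 - 16q + 3q^2.
With P = ¥58 above the shutdown price, P = MC gives q = 6.
At P = ¥41 ≥ min AVC, set P = MC: q = 5. The firm stays open but cuts output.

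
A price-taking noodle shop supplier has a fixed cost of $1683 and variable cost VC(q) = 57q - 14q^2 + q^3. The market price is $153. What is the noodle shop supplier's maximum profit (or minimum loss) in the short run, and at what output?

Profit = -$243 at q = 12

AVC = 57 - 14q + q^2 has its minimum $8 at q = 7; price $153 clears that bar, so the firm operates.
With MC = 57 - 28q + 3q^2, P = MC on the upward-sloping part at q* = 12.
TR = 153·12 = 1836. TC = 1683 + 396 = 2079. Profit = 1836 − 2079 = -$243.
That loss of $243 beats the $1683 the firm would lose by shutting down; producing recovers $1440 of fixed cost.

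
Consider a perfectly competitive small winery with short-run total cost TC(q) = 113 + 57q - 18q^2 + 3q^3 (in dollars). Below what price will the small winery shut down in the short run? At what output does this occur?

The shutdown price is the minimum of AVC. VC = 57q - 18q^2 + 3q^3, so AVC = 57 - 18q + 3q^2.
At the minimum of AVC, MC = AVC. MC = 57 - 36q + 9q^2; setting MC = AVC gives 6q^2 - 18q = 0, so q = 3. min AVC = 30.
The firm shuts down for any P below $30.

$30 per unit, at q = 3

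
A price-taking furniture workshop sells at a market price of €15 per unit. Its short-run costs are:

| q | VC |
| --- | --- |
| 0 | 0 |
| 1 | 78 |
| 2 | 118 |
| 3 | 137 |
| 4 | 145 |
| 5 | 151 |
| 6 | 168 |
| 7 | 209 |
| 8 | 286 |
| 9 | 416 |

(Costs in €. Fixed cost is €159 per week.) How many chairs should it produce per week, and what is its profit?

Compute π = P·q − TC at each output: q=0: -159; q=1: -222; q=2: -247; q=3: -251; q=4: -244; q=5: -235; q=6: -237; q=7: -263; q=8: -325; q=9: -440.
Profit is highest at q = 0. Equivalently, the lowest AVC in the table is 168/6 ≈ €28 at q = 6, and P = €15 falls below it — price never covers variable cost, so the firm shuts down and loses only its fixed cost.

q = 0 (shut down); profit = -€159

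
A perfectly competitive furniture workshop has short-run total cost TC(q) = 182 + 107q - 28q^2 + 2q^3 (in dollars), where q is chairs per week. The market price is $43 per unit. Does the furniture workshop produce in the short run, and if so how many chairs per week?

Produce at q = 8

Variable cost is VC = 107q - 28q^2 + 2q^3, so AVC = VC/q = 107 - 28q + 2q^2 and MC = dTC/dq = 107 - 56q + 6q^2.
AVC is minimized where dAVC/dq = -28 + 4q = 0, at q = 7; min AVC = 107 - 28·7 + 2·7^2 = $9.
P = $43 exceeds min AVC = $9, so the firm stays open.
Set P = MC: 43 = 107 - 56q + 6q^2 → 64 - 56q + 6q^2 = 0. The roots are q = 4/3 and q = 8; the profit-maximizing output is on the rising part of MC, so q* = 8.
Check: AVC at q = 8 is $11 ≤ P, so revenue covers variable cost.
Profit = P·q − TC = 43·8 − 270 = $74.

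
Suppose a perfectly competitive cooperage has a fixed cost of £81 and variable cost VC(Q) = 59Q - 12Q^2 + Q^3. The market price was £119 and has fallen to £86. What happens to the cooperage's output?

MC = 59 - 24Q + 3Q^2; the shutdown threshold is min AVC = £23 (at Q = 6).
With P = £119 above the shutdown price, P = MC gives Q = 10.
At P = £86 ≥ min AVC, set P = MC: Q = 9. The firm stays open but cuts output.

Output falls from 10 to 9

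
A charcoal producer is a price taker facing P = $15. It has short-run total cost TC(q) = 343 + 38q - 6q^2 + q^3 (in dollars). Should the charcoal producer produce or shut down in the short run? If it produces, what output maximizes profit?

Variable cost is VC = 38q - 6q^2 + q^3, so AVC = VC/q = 38 - 6q + q^2 and MC = dTC/dq = 38 - 12q + 3q^2.
The AVC parabola has its vertex at q = 6/2 = 3, where AVC = 38 - 6·3 + 3^2 = $29.
Since P = $15 < min AVC = $29, price fails to cover variable cost at any output.
Best response: produce nothing and absorb the $343 fixed cost.

Shut down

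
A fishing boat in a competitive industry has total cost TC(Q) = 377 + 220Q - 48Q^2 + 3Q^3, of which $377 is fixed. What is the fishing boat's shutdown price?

$28 per unit

The shutdown price is the minimum of AVC. VC = 220Q - 48Q^2 + 3Q^3, so AVC = 220 - 48Q + 3Q^2.
dAVC/dQ = -48 + 6Q = 0 gives Q = 8. min AVC = 220 - 48·8 + 3·8^2 = 28.
The firm shuts down for any P below $28.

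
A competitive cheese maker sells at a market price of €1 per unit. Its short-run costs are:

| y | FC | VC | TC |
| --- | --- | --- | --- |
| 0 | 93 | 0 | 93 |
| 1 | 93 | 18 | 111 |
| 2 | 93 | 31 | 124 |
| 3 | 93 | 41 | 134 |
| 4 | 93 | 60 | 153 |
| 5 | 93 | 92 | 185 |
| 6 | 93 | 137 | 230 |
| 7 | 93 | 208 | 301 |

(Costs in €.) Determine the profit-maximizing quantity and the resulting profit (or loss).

y = 0 (shut down); profit = -€93

Compute π = P·y − TC at each output: y=0: -93; y=1: -110; y=2: -122; y=3: -131; y=4: -149; y=5: -180; y=6: -224; y=7: -294.
Profit is highest at y = 0. Equivalently, the lowest AVC in the table is 41/3 ≈ €13.67 at y = 3, and P = €1 falls below it — price never covers variable cost, so the firm shuts down and loses only its fixed cost.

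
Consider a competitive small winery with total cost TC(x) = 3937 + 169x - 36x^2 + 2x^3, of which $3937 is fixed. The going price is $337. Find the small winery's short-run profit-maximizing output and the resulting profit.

Profit = -$17 at x = 14

AVC = 169 - 36x + 2x^2 has its minimum $7 at x = 9; price $337 clears that bar, so the firm operates.
With MC = 169 - 72x + 6x^2, P = MC on the upward-sloping part at x* = 14.
TR = 337·14 = 4718. TC = 3937 + 798 = 4735. Profit = 4718 − 4735 = -$17.
By producing, the firm covers all variable cost plus $3920 of fixed cost; shutting down would lose the full $3937.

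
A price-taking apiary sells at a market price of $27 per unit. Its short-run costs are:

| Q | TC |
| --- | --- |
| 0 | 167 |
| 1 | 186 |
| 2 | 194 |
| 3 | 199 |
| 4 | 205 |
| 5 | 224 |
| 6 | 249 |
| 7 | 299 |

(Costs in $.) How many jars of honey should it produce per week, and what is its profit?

Q = 6; profit = -$87

Tabulate TR − TC: Q=0: -167; Q=1: -159; Q=2: -140; Q=3: -118; Q=4: -97; Q=5: -89; Q=6: -87; Q=7: -110.
Profit is maximized at Q = 6. AVC there is 82/6 = $13.67 ≤ P, so producing beats shutting down (which would give -$167).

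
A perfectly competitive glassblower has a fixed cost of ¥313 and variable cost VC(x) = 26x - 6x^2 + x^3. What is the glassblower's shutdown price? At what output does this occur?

¥17 per unit, at x = 3

The shutdown price is the minimum of AVC. VC = 26x - 6x^2 + x^3, so AVC = 26 - 6x + x^2.
dAVC/dx = -6 + 2x = 0 gives x = 3. min AVC = 26 - 6·3 + 3^2 = 17.
So the shutdown price is ¥17.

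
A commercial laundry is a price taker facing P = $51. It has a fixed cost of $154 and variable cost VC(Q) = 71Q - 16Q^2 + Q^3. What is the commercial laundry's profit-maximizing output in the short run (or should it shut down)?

Strip out fixed cost: VC = 71Q - 16Q^2 + Q^3. Then AVC = 71 - 16Q + Q^2 and MC = 71 - 32Q + 3Q^2.
The AVC parabola has its vertex at Q = 16/2 = 8, where AVC = 71 - 16·8 + 8^2 = $7.
Since P = $51 ≥ min AVC = $7, price covers variable cost and the firm should produce.
Set P = MC: 51 = 71 - 32Q + 3Q^2 → 20 - 32Q + 3Q^2 = 0. The roots are Q = 2/3 and Q = 10; the profit-maximizing output is on the rising part of MC, so Q* = 10.
Check: AVC at Q = 10 is $11 ≤ P, so revenue covers variable cost.
Profit = P·Q − TC = 51·10 − 264 = $246.

Produce at Q = 10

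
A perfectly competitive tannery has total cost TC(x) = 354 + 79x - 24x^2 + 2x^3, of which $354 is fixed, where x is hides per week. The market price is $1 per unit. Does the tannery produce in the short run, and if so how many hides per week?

Shut down

Strip out fixed cost: VC = 79x - 24x^2 + 2x^3. Then AVC = 79 - 24x + 2x^2 and MC = 79 - 48x + 6x^2.
AVC is minimized where dAVC/dx = -24 + 4x = 0, at x = 6; min AVC = 79 - 24·6 + 2·6^2 = $7.
Since P = $1 < min AVC = $7, price fails to cover variable cost at any output.
Shutting down limits the loss to fixed cost, $354.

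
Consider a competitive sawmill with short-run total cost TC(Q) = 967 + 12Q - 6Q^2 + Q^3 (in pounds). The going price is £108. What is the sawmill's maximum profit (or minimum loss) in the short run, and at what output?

Profit = -£327 at Q = 8

AVC = 12 - 6Q + Q^2; min AVC = £3 at Q = 3. Since P = £108 ≥ min AVC, the firm produces.
MC = 12 - 12Q + 3Q^2. Setting P = MC and taking the root on the rising branch gives Q* = 8.
TR = 108·8 = 864. TC = 967 + 224 = 1191. Profit = 864 − 1191 = -£327.
Shutting down would mean losing the fixed cost of £967, so operating at a loss of £327 is better by £640.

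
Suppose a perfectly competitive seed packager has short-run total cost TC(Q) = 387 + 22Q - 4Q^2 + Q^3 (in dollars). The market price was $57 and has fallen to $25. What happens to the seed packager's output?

AVC = 22 - 4Q + Q^2, minimized at Q = 2 where min AVC = $18. MC = 22 - 8Q + 3Q^2.
With P = $57 above the shutdown price, P = MC gives Q = 5.
At P = $25 ≥ min AVC, set P = MC: Q = 3. The firm stays open but cuts output.

Output falls from 5 to 3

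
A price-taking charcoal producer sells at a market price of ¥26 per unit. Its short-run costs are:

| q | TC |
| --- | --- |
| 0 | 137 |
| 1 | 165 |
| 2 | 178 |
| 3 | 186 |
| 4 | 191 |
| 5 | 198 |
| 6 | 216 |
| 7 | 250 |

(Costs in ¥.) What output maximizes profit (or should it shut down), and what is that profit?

Tabulate TR − TC: q=0: -137; q=1: -139; q=2: -126; q=3: -108; q=4: -87; q=5: -68; q=6: -60; q=7: -68.
Profit is maximized at q = 6. AVC there is 79/6 = ¥13.17 ≤ P, so producing beats shutting down (which would give -¥137).

q = 6; profit = -¥60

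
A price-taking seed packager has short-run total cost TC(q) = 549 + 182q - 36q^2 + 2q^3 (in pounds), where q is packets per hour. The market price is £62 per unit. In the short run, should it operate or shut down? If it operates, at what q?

Produce at q = 10

From TC, MC = TC'(q) = 182 - 72q + 6q^2 and AVC = VC/q = 182 - 36q + 2q^2.
AVC is minimized where dAVC/dq = -36 + 4q = 0, at q = 9; min AVC = 182 - 36·9 + 2·9^2 = £20.
Since P = £62 ≥ min AVC = £20, price covers variable cost and the firm should produce.
Set P = MC: 62 = 182 - 72q + 6q^2 → 120 - 72q + 6q^2 = 0. The roots are q = 2 and q = 10; the profit-maximizing output is on the rising part of MC, so q* = 10.
Check: AVC at q = 10 is £22 ≤ P, so revenue covers variable cost.
Profit = P·q − TC = 62·10 − 769 = -£149, a loss, but smaller than the £549 fixed cost the firm would lose by shutting down.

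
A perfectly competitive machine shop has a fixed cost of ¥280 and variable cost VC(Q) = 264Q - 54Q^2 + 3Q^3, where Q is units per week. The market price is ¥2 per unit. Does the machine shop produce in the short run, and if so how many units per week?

Variable cost is VC = 264Q - 54Q^2 + 3Q^3, so AVC = VC/Q = 264 - 54Q + 3Q^2 and MC = dTC/dQ = 264 - 108Q + 9Q^2.
The AVC parabola has its vertex at Q = 54/6 = 9, where AVC = 264 - 54·9 + 3·9^2 = ¥21.
Since P = ¥2 < min AVC = ¥21, price fails to cover variable cost at any output.
Shutting down limits the loss to fixed cost, ¥280.

Shut down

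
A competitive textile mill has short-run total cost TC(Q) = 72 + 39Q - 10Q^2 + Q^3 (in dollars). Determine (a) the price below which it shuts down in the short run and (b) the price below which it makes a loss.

AVC = 39 - 10Q + Q^2; minimized at Q = 5, giving min AVC = $14. That is the shutdown price.
ATC = 72/Q + 39 - 10Q + Q^2. Setting dATC/dQ = −72/Q^2 − 10 + 2Q = 0 gives Q = 6 (since 2·6^3 − 10·6^2 = 72).
min ATC = 72/6 + 39 − 10·6 + 6^2 = $27. That is the break-even price.
Between these two prices the firm operates at a loss; above $27 it earns a profit.

Shutdown price = $14; break-even price = $27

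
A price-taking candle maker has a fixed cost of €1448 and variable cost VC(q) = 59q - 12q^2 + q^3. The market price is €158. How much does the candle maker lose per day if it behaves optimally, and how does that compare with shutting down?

AVC = 59 - 12q + q^2 has its minimum €23 at q = 6; price €158 clears that bar, so the firm operates.
MC = 59 - 24q + 3q^2. Setting P = MC and taking the root on the rising branch gives q* = 11.
TR = 158·11 = 1738. TC = 1448 + 528 = 1976. Profit = 1738 − 1976 = -€238.
Shutting down would mean losing the fixed cost of €1448, so operating at a loss of €238 is better by €1210.

Profit = -€238 at q = 11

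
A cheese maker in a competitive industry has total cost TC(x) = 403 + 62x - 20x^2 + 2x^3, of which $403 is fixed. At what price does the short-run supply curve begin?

The shutdown price is the minimum of AVC. VC = 62x - 20x^2 + 2x^3, so AVC = 62 - 20x + 2x^2.
dAVC/dx = -20 + 4x = 0 gives x = 5. min AVC = 62 - 20·5 + 2·5^2 = 12.
For P < $12 the firm produces nothing.

$12 per unit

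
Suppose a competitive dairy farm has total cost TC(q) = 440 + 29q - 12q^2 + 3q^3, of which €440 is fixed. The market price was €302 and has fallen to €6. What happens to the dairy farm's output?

Output falls from 7 to 0 (the firm shuts down)

AVC = 29 - 12q + 3q^2, minimized at q = 2 where min AVC = €17. MC = 29 - 24q + 9q^2.
With P = €302 above the shutdown price, P = MC gives q = 7.
At P = €6 < min AVC = €17, price no longer covers variable cost at any output, so the firm shuts down: q = 0.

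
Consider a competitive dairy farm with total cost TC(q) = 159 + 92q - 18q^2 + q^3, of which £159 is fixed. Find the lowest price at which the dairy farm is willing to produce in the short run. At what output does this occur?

Short-run supply begins at min AVC. From VC = 92q - 18q^2 + q^3, AVC = 92 - 18q + q^2.
dAVC/dq = -18 + 2q = 0 gives q = 9. min AVC = 92 - 18·9 + 9^2 = 11.
For P < £11 the firm produces nothing.

£11 per unit, at q = 9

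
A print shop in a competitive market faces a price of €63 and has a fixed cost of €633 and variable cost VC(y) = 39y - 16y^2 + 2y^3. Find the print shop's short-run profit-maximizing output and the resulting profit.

AVC = 39 - 16y + 2y^2; min AVC = €7 at y = 4. Since P = €63 ≥ min AVC, the firm produces.
With MC = 39 - 32y + 6y^2, P = MC on the upward-sloping part at y* = 6.
TR = 63·6 = 378. TC = 633 + 90 = 723. Profit = 378 − 723 = -€345.
That loss of €345 beats the €633 the firm would lose by shutting down; producing recovers €288 of fixed cost.

Profit = -€345 at y = 6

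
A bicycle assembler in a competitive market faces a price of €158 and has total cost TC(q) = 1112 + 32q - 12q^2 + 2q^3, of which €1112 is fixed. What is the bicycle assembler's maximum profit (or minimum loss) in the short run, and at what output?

AVC = 32 - 12q + 2q^2 has its minimum €14 at q = 3; price €158 clears that bar, so the firm operates.
With MC = 32 - 24q + 6q^2, P = MC on the upward-sloping part at q* = 7.
TR = 158·7 = 1106. TC = 1112 + 322 = 1434. Profit = 1106 − 1434 = -€328.
That loss of €328 beats the €1112 the firm would lose by shutting down; producing recovers €784 of fixed cost.

Profit = -€328 at q = 7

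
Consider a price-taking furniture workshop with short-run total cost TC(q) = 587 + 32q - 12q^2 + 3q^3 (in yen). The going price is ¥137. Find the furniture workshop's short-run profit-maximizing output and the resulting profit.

Profit = -¥137 at q = 5

AVC = 32 - 12q + 3q^2; min AVC = ¥20 at q = 2. Since P = ¥137 ≥ min AVC, the firm produces.
MC = 32 - 24q + 9q^2. Setting P = MC and taking the root on the rising branch gives q* = 5.
TR = 137·5 = 685. TC = 587 + 235 = 822. Profit = 685 − 822 = -¥137.
Shutting down would mean losing the fixed cost of ¥587, so operating at a loss of ¥137 is better by ¥450.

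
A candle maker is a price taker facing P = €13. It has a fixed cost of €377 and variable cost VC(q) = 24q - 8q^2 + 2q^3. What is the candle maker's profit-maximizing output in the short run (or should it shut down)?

Strip out fixed cost: VC = 24q - 8q^2 + 2q^3. Then AVC = 24 - 8q + 2q^2 and MC = 24 - 16q + 6q^2.
AVC hits its minimum where MC = AVC, at q = 2, giving min AVC = 24 - 8·2 + 2·2^2 = €16.
With P < min AVC (€13 < €16), every unit sold adds to the loss.
Best response: produce nothing and absorb the €377 fixed cost.

Shut down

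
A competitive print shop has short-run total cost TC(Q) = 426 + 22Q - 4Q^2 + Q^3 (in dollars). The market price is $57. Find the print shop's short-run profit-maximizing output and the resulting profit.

AVC = 22 - 4Q + Q^2 has its minimum $18 at Q = 2; price $57 clears that bar, so the firm operates.
With MC = 22 - 8Q + 3Q^2, P = MC on the upward-sloping part at Q* = 5.
TR = 57·5 = 285. TC = 426 + 135 = 561. Profit = 285 − 561 = -$276.
By producing, the firm covers all variable cost plus $150 of fixed cost; shutting down would lose the full $426.

Profit = -$276 at Q = 5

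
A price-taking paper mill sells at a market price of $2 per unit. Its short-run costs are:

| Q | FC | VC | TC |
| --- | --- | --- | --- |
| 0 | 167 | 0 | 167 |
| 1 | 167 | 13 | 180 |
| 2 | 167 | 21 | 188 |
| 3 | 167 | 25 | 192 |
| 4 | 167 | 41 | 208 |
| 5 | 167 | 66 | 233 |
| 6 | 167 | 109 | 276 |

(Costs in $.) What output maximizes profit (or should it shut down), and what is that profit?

Q = 0 (shut down); profit = -$167

Profit at each row (π = 2Q − TC): Q=0: -167; Q=1: -178; Q=2: -184; Q=3: -186; Q=4: -200; Q=5: -223; Q=6: -264.
Profit is highest at Q = 0. Equivalently, the lowest AVC in the table is 25/3 ≈ $8.33 at Q = 3, and P = $2 falls below it — price never covers variable cost, so the firm shuts down and loses only its fixed cost.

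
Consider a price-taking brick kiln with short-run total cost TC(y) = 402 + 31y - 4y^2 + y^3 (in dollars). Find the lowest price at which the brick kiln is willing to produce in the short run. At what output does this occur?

$27 per unit, at y = 2

Short-run supply begins at min AVC. From VC = 31y - 4y^2 + y^3, AVC = 31 - 4y + y^2.
At the minimum of AVC, MC = AVC. MC = 31 - 8y + 3y^2; setting MC = AVC gives 2y^2 - 4y = 0, so y = 2. min AVC = 27.
The firm shuts down for any P below $27.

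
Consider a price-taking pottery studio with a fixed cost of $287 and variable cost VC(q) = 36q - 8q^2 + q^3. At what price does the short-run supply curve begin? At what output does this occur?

$20 per unit, at q = 4

The shutdown price is the minimum of AVC. VC = 36q - 8q^2 + q^3, so AVC = 36 - 8q + q^2.
dAVC/dq = -8 + 2q = 0 gives q = 4. min AVC = 36 - 8·4 + 4^2 = 20.
So the shutdown price is $20.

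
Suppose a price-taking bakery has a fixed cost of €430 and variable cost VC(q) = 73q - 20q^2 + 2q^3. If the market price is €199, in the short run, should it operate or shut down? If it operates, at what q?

From TC, MC = TC'(q) = 73 - 40q + 6q^2 and AVC = VC/q = 73 - 20q + 2q^2.
AVC hits its minimum where MC = AVC, at q = 5, giving min AVC = 73 - 20·5 + 2·5^2 = €23.
Since P = €199 ≥ min AVC = €23, price covers variable cost and the firm should produce.
Set P = MC: 199 = 73 - 40q + 6q^2 → -126 - 40q + 6q^2 = 0. The roots are q = -7/3 and q = 9; the profit-maximizing output is on the rising part of MC, so q* = 9.
Check: AVC at q = 9 is €55 ≤ P, so revenue covers variable cost.
Profit = P·q − TC = 199·9 − 925 = €866.

Produce at q = 9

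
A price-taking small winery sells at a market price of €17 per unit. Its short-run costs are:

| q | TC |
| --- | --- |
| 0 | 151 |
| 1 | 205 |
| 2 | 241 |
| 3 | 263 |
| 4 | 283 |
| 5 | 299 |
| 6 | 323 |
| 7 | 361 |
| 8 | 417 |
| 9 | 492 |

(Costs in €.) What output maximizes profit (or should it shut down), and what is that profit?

q = 0 (shut down); profit = -€151

Profit at each row (π = 17q − TC): q=0: -151; q=1: -188; q=2: -207; q=3: -212; q=4: -215; q=5: -214; q=6: -221; q=7: -242; q=8: -281; q=9: -339.
Profit is highest at q = 0. Equivalently, the lowest AVC in the table is 172/6 ≈ €28.67 at q = 6, and P = €17 falls below it — price never covers variable cost, so the firm shuts down and loses only its fixed cost.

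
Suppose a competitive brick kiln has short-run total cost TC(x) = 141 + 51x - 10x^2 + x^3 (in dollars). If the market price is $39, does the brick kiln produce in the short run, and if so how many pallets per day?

From TC, MC = TC'(x) = 51 - 20x + 3x^2 and AVC = VC/x = 51 - 10x + x^2.
AVC is minimized where dAVC/dx = -10 + 2x = 0, at x = 5; min AVC = 51 - 10·5 + 5^2 = $26.
Because $39 ≥ $26, revenue can cover variable cost; the firm operates.
Set P = MC: 39 = 51 - 20x + 3x^2 → 12 - 20x + 3x^2 = 0. The roots are x = 2/3 and x = 6; the profit-maximizing output is on the rising part of MC, so x* = 6.
Check: AVC at x = 6 is $27 ≤ P, so revenue covers variable cost.
Profit = P·x − TC = 39·6 − 303 = -$69, a loss, but smaller than the $141 fixed cost the firm would lose by shutting down.

Produce at x = 6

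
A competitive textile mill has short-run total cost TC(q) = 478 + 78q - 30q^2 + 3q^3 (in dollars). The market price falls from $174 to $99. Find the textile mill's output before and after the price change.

AVC = 78 - 30q + 3q^2, minimized at q = 5 where min AVC = $3. MC = 78 - 60q + 9q^2.
At P = $174 ≥ min AVC, set P = MC on the rising branch: q = 8.
At P = $99 ≥ min AVC, set P = MC: q = 7. The firm stays open but cuts output.

Output falls from 8 to 7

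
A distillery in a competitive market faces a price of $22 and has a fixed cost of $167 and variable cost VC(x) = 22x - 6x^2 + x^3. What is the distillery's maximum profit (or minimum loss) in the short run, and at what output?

AVC = 22 - 6x + x^2; min AVC = $13 at x = 3. Since P = $22 ≥ min AVC, the firm produces.
With MC = 22 - 12x + 3x^2, P = MC on the upward-sloping part at x* = 4.
TR = 22·4 = 88. TC = 167 + 56 = 223. Profit = 88 − 223 = -$135.
That loss of $135 beats the $167 the firm would lose by shutting down; producing recovers $32 of fixed cost.

Profit = -$135 at x = 4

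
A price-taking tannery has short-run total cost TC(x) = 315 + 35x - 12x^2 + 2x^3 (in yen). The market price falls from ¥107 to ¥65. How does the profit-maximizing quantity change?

Output falls from 6 to 5

MC = 35 - 24x + 6x^2; the shutdown threshold is min AVC = ¥17 (at x = 3).
At P = ¥107 ≥ min AVC, set P = MC on the rising branch: x = 6.
At P = ¥65 ≥ min AVC, set P = MC: x = 5. The firm stays open but cuts output.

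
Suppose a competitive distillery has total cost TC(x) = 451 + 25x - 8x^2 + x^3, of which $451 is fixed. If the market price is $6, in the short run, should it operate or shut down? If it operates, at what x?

Shut down

Variable cost is VC = 25x - 8x^2 + x^3, so AVC = VC/x = 25 - 8x + x^2 and MC = dTC/dx = 25 - 16x + 3x^2.
AVC hits its minimum where MC = AVC, at x = 4, giving min AVC = 25 - 8·4 + 4^2 = $9.
With P < min AVC ($6 < $9), every unit sold adds to the loss.
The firm minimizes its loss by shutting down and losing only its fixed cost of $451.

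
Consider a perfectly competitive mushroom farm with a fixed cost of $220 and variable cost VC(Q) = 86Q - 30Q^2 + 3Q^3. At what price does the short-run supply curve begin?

$11 per unit

The firm shuts down when price falls below the minimum of average variable cost. AVC = VC/Q = 86 - 30Q + 3Q^2.
dAVC/dQ = -30 + 6Q = 0 gives Q = 5. min AVC = 86 - 30·5 + 3·5^2 = 11.
For P < $11 the firm produces nothing.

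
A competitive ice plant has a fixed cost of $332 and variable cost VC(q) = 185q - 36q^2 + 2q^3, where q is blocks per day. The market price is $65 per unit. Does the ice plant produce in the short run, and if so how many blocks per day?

Produce at q = 10

Strip out fixed cost: VC = 185q - 36q^2 + 2q^3. Then AVC = 185 - 36q + 2q^2 and MC = 185 - 72q + 6q^2.
AVC is minimized where dAVC/dq = -36 + 4q = 0, at q = 9; min AVC = 185 - 36·9 + 2·9^2 = $23.
Because $65 ≥ $23, revenue can cover variable cost; the firm operates.
Solving P = MC: 120 - 72q + 6q^2 = 0 ⇒ q = 2 or 10. On the upward-sloping branch, q* = 10.
Check: AVC at q = 10 is $25 ≤ P, so revenue covers variable cost.
Profit = P·q − TC = 65·10 − 582 = $68.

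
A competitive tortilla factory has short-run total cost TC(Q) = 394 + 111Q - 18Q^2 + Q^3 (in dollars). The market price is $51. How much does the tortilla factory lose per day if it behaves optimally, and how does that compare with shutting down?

Profit = -$194 at Q = 10

AVC = 111 - 18Q + Q^2; min AVC = $30 at Q = 9. Since P = $51 ≥ min AVC, the firm produces.
MC = 111 - 36Q + 3Q^2. Setting P = MC and taking the root on the rising branch gives Q* = 10.
TR = 51·10 = 510. TC = 394 + 310 = 704. Profit = 510 − 704 = -$194.
That loss of $194 beats the $394 the firm would lose by shutting down; producing recovers $200 of fixed cost.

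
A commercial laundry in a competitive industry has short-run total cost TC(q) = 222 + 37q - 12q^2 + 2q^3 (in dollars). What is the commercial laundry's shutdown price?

$19 per unit

The shutdown price is the minimum of AVC. VC = 37q - 12q^2 + 2q^3, so AVC = 37 - 12q + 2q^2.
At the minimum of AVC, MC = AVC. MC = 37 - 24q + 6q^2; setting MC = AVC gives 4q^2 - 12q = 0, so q = 3. min AVC = 19.
So the shutdown price is $19.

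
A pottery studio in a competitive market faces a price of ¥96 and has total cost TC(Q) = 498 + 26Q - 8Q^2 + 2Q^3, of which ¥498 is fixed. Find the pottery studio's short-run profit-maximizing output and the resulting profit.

Profit = -¥198 at Q = 5

AVC = 26 - 8Q + 2Q^2; min AVC = ¥18 at Q = 2. Since P = ¥96 ≥ min AVC, the firm produces.
With MC = 26 - 16Q + 6Q^2, P = MC on the upward-sloping part at Q* = 5.
TR = 96·5 = 480. TC = 498 + 180 = 678. Profit = 480 − 678 = -¥198.
By producing, the firm covers all variable cost plus ¥300 of fixed cost; shutting down would lose the full ¥498.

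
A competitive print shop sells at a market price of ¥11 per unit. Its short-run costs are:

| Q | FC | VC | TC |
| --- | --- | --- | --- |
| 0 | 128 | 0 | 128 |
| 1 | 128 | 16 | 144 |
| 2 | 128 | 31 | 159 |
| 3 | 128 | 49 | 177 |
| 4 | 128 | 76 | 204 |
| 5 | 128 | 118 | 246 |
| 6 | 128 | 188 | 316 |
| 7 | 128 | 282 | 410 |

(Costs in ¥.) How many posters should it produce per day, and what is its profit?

Compute π = P·Q − TC at each output: Q=0: -128; Q=1: -133; Q=2: -137; Q=3: -144; Q=4: -160; Q=5: -191; Q=6: -250; Q=7: -333.
Profit is highest at Q = 0. Equivalently, the lowest AVC in the table is 31/2 ≈ ¥15.50 at Q = 2, and P = ¥11 falls below it — price never covers variable cost, so the firm shuts down and loses only its fixed cost.

Q = 0 (shut down); profit = -¥128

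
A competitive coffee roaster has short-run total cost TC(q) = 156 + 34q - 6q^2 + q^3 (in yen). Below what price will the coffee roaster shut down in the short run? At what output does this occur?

¥25 per unit, at q = 3

The shutdown price is the minimum of AVC. VC = 34q - 6q^2 + q^3, so AVC = 34 - 6q + q^2.
At the minimum of AVC, MC = AVC. MC = 34 - 12q + 3q^2; setting MC = AVC gives 2q^2 - 6q = 0, so q = 3. min AVC = 25.
For P < ¥25 the firm produces nothing.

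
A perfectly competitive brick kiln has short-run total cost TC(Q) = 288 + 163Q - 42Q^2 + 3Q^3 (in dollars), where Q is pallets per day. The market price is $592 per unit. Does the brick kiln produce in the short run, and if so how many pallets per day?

Produce at Q = 13

Strip out fixed cost: VC = 163Q - 42Q^2 + 3Q^3. Then AVC = 163 - 42Q + 3Q^2 and MC = 163 - 84Q + 9Q^2.
The AVC parabola has its vertex at Q = 42/6 = 7, where AVC = 163 - 42·7 + 3·7^2 = $16.
Since P = $592 ≥ min AVC = $16, price covers variable cost and the firm should produce.
P = MC gives -429 - 84Q + 9Q^2 = 0, with roots -11/3 and 13. Take the larger (rising MC): Q* = 13.
Check: AVC at Q = 13 is $124 ≤ P, so revenue covers variable cost.
Profit = P·Q − TC = 592·13 − 1900 = $5796.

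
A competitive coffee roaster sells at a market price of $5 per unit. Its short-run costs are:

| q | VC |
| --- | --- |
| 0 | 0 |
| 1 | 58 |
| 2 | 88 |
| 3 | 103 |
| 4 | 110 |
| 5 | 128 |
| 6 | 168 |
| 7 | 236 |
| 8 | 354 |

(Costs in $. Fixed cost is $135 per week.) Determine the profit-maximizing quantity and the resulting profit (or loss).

q = 0 (shut down); profit = -$135

Profit at each row (π = 5q − TC): q=0: -135; q=1: -188; q=2: -213; q=3: -223; q=4: -225; q=5: -238; q=6: -273; q=7: -336; q=8: -449.
Profit is highest at q = 0. Equivalently, the lowest AVC in the table is 128/5 ≈ $25.60 at q = 5, and P = $5 falls below it — price never covers variable cost, so the firm shuts down and loses only its fixed cost.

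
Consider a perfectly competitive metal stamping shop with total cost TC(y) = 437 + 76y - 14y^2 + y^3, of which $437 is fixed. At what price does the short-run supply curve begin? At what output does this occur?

$27 per unit, at y = 7

The firm shuts down when price falls below the minimum of average variable cost. AVC = VC/y = 76 - 14y + y^2.
At the minimum of AVC, MC = AVC. MC = 76 - 28y + 3y^2; setting MC = AVC gives 2y^2 - 14y = 0, so y = 7. min AVC = 27.
The firm shuts down for any P below $27.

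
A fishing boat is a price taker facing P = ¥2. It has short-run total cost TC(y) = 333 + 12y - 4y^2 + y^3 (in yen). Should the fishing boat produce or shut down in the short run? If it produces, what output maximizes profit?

Strip out fixed cost: VC = 12y - 4y^2 + y^3. Then AVC = 12 - 4y + y^2 and MC = 12 - 8y + 3y^2.
The AVC parabola has its vertex at y = 4/2 = 2, where AVC = 12 - 4·2 + 2^2 = ¥8.
Since P = ¥2 < min AVC = ¥8, price fails to cover variable cost at any output.
Best response: produce nothing and absorb the ¥333 fixed cost.

Shut down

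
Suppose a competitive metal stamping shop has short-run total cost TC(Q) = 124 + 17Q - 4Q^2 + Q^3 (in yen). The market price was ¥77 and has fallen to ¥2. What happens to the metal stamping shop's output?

MC = 17 - 8Q + 3Q^2; the shutdown threshold is min AVC = ¥13 (at Q = 2).
With P = ¥77 above the shutdown price, P = MC gives Q = 6.
At P = ¥2 < min AVC = ¥13, price no longer covers variable cost at any output, so the firm shuts down: Q = 0.

Output falls from 6 to 0 (the firm shuts down)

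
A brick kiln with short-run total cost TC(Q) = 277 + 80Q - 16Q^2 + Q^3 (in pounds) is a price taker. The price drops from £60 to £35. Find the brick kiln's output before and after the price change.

AVC = 80 - 16Q + Q^2, minimized at Q = 8 where min AVC = £16. MC = 80 - 32Q + 3Q^2.
At P = £60 ≥ min AVC, set P = MC on the rising branch: Q = 10.
At P = £35 ≥ min AVC, set P = MC: Q = 9. The firm stays open but cuts output.

Output falls from 10 to 9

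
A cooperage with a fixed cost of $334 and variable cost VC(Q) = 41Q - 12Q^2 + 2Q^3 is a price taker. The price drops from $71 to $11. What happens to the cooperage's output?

AVC = 41 - 12Q + 2Q^2, minimized at Q = 3 where min AVC = $23. MC = 41 - 24Q + 6Q^2.
With P = $71 above the shutdown price, P = MC gives Q = 5.
At P = $11 < min AVC = $23, price no longer covers variable cost at any output, so the firm shuts down: Q = 0.

Output falls from 5 to 0 (the firm shuts down)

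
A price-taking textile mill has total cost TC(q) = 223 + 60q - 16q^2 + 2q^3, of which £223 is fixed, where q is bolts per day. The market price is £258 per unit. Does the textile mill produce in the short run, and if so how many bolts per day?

Produce at q = 9

Strip out fixed cost: VC = 60q - 16q^2 + 2q^3. Then AVC = 60 - 16q + 2q^2 and MC = 60 - 32q + 6q^2.
AVC hits its minimum where MC = AVC, at q = 4, giving min AVC = 60 - 16·4 + 2·4^2 = £28.
Because £258 ≥ £28, revenue can cover variable cost; the firm operates.
Set P = MC: 258 = 60 - 32q + 6q^2 → -198 - 32q + 6q^2 = 0. The roots are q = -11/3 and q = 9; the profit-maximizing output is on the rising part of MC, so q* = 9.
Check: AVC at q = 9 is £78 ≤ P, so revenue covers variable cost.
Profit = P·q − TC = 258·9 − 925 = £1397.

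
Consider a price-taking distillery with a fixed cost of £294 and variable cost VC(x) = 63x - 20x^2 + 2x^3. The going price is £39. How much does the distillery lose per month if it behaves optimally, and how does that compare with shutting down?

Profit = -£150 at x = 6

AVC = 63 - 20x + 2x^2; min AVC = £13 at x = 5. Since P = £39 ≥ min AVC, the firm produces.
With MC = 63 - 40x + 6x^2, P = MC on the upward-sloping part at x* = 6.
TR = 39·6 = 234. TC = 294 + 90 = 384. Profit = 234 − 384 = -£150.
That loss of £150 beats the £294 the firm would lose by shutting down; producing recovers £144 of fixed cost.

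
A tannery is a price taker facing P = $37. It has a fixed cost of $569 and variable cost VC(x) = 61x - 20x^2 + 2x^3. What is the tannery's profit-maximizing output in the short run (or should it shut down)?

Produce at x = 6

From TC, MC = TC'(x) = 61 - 40x + 6x^2 and AVC = VC/x = 61 - 20x + 2x^2.
The AVC parabola has its vertex at x = 20/4 = 5, where AVC = 61 - 20·5 + 2·5^2 = $11.
Because $37 ≥ $11, revenue can cover variable cost; the firm operates.
P = MC gives 24 - 40x + 6x^2 = 0, with roots 2/3 and 6. Take the larger (rising MC): x* = 6.
Check: AVC at x = 6 is $13 ≤ P, so revenue covers variable cost.
Profit = P·x − TC = 37·6 − 647 = -$425, a loss, but smaller than the $569 fixed cost the firm would lose by shutting down.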